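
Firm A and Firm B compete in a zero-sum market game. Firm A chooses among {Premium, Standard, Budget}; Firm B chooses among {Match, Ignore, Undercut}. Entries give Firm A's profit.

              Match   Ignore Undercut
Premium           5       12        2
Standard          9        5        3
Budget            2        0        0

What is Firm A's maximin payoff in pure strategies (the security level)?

Row minima: Premium → 2, Standard → 3, Budget → 0.
The best of these is 3.

3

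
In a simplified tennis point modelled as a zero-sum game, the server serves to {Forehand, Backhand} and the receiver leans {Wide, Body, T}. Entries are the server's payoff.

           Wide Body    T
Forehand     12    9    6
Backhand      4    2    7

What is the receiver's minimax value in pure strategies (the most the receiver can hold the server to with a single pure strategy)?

Column maxima: Wide → 12, Body → 9, T → 7.
The smallest of these is 7.

7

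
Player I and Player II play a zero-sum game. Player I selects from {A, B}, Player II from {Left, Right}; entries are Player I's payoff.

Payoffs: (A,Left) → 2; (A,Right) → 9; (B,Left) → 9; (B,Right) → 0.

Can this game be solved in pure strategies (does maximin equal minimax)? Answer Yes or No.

Row minima: A → 2, B → 0; maximin = 2.
Column maxima: Left → 9, Right → 9; minimax = 9.
2 ≠ 9, so no pure-strategy equilibrium exists.

No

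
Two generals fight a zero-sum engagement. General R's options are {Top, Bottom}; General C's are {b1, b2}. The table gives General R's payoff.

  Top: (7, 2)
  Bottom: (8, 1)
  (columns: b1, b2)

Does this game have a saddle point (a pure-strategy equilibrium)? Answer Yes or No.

Yes

Row minima: Top → 2, Bottom → 1; maximin = 2.
Column maxima: b1 → 8, b2 → 2; minimax = 2.
maximin = minimax = 2, so a saddle point exists.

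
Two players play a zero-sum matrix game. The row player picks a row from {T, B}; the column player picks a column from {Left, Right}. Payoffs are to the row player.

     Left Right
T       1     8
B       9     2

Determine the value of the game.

Row minima: T → 1, B → 2; maximin = 2.
Column maxima: Left → 9, Right → 8; minimax = 8.
2 ≠ 8, so there is no saddle point; optimal play is mixed.
Let the row player play T with probability p. Expected payoff against Left: 1p + 9(1−p) = −8p + 9; against Right: 8p + 2(1−p) = 6p + 2.
Setting these equal: −8p + 9 = 6p + 2 ⇒ −14p = -7 ⇒ p = 1/2, and the value is (-8)·(1/2) + 9 = 5.
For the column player: with q = P(Left), equating T's and B's payoffs gives −7q + 8 = 7q + 2 ⇒ q = 3/7.

5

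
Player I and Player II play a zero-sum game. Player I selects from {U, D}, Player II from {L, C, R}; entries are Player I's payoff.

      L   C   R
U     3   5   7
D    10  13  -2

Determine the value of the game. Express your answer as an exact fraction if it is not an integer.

19/4

Row minima: U → 3, D → -2; maximin = 3.
Column maxima: L → 10, C → 13, R → 7; minimax = 7.
3 ≠ 7, so there is no saddle point; optimal play is mixed.
C is strictly dominated by L (it gives Player I strictly more in every row), so Player II never plays it.
On the remaining 2×2 (U, D vs L, R):
Let Player I play U with probability p. Expected payoff against L: 3p + 10(1−p) = −7p + 10; against R: 7p + (-2)(1−p) = 9p − 2.
Setting these equal: −7p + 10 = 9p − 2 ⇒ −16p = -12 ⇒ p = 3/4, and the value is (-7)·(3/4) + 10 = 19/4.
For Player II: with q = P(L), equating U's and D's payoffs gives −4q + 7 = 12q − 2 ⇒ q = 9/16.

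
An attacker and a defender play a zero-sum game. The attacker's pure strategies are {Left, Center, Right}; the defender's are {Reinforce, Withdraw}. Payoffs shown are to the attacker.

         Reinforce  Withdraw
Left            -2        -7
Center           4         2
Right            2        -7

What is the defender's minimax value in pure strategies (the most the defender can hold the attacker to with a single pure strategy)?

2

Column maxima: Reinforce → 4, Withdraw → 2.
The smallest of these is 2.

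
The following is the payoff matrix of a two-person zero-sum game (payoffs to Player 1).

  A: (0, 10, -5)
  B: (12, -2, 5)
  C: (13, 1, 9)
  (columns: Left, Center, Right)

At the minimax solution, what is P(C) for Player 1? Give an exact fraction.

Row minima: A → -5, B → -2, C → 1; maximin = 1.
Column maxima: Left → 13, Center → 10, Right → 9; minimax = 9.
1 ≠ 9, so there is no saddle point; optimal play is mixed.
B is strictly dominated by C, so Player 1 never plays it.
Left is strictly dominated by Right (it gives Player 1 strictly more in every row), so Player 2 never plays it.
On the remaining 2×2 (A, C vs Center, Right):
Let Player 1 play A with probability p. Expected payoff against Center: 10p + 1(1−p) = 9p + 1; against Right: (-5)p + 9(1−p) = −14p + 9.
Setting these equal: 9p + 1 = −14p + 9 ⇒ 23p = 8 ⇒ p = 8/23, and the value is (9)·(8/23) + 1 = 95/23.
For Player 2: with q = P(Center), equating A's and C's payoffs gives 15q − 5 = −8q + 9 ⇒ q = 14/23.

15/23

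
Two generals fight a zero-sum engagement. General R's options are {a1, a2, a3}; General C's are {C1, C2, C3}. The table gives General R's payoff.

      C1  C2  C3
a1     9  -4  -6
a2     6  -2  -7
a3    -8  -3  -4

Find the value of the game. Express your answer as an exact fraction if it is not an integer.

-84/19

Row minima: a1 → -6, a2 → -7, a3 → -8; maximin = -6.
Column maxima: C1 → 9, C2 → -2, C3 → -4; minimax = -4.
-6 ≠ -4, so there is no saddle point; optimal play is mixed.
C2 is strictly dominated by C3 (it gives General R strictly more in every row), so General C never plays it.
With C2 eliminated, a2 is strictly dominated by a1 (a1 gives General R strictly more in every remaining column), so General R never plays it.
On the remaining 2×2 (a1, a3 vs C1, C3):
Let General R play a1 with probability p. Expected payoff against C1: 9p + (-8)(1−p) = 17p − 8; against C3: (-6)p + (-4)(1−p) = −2p − 4.
Setting these equal: 17p − 8 = −2p − 4 ⇒ 19p = 4 ⇒ p = 4/19, and the value is (17)·(4/19) − 8 = -84/19.
For General C: with q = P(C1), equating a1's and a3's payoffs gives 15q − 6 = −4q − 4 ⇒ q = 2/19.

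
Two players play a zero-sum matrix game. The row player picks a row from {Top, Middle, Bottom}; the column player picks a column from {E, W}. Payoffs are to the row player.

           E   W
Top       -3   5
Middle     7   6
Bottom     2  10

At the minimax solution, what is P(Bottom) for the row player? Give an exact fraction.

Row minima: Top → -3, Middle → 6, Bottom → 2; maximin = 6.
Column maxima: E → 7, W → 10; minimax = 7.
6 ≠ 7, so there is no saddle point; optimal play is mixed.
Top is strictly dominated by Middle, so the row player never plays it.
On the remaining 2×2 (Middle, Bottom vs E, W):
Let the row player play Middle with probability p. Expected payoff against E: 7p + 2(1−p) = 5p + 2; against W: 6p + 10(1−p) = −4p + 10.
Setting these equal: 5p + 2 = −4p + 10 ⇒ 9p = 8 ⇒ p = 8/9, and the value is (5)·(8/9) + 2 = 58/9.
For the column player: with q = P(E), equating Middle's and Bottom's payoffs gives q + 6 = −8q + 10 ⇒ q = 4/9.

1/9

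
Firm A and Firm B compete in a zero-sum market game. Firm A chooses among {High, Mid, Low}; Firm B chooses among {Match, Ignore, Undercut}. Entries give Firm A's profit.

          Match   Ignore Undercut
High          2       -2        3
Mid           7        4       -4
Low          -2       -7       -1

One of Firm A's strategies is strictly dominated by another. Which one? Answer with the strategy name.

Low

High gives a strictly higher payoff than Low against every column: 2 > -2, -2 > -7, 3 > -1.
So Low is strictly dominated and Firm A never plays it.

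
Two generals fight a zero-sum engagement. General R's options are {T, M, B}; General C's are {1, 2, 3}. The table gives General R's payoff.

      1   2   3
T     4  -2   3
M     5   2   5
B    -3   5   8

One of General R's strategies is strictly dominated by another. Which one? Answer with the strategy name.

T

M gives a strictly higher payoff than T against every column: 5 > 4, 2 > -2, 5 > 3.
So T is strictly dominated and General R never plays it.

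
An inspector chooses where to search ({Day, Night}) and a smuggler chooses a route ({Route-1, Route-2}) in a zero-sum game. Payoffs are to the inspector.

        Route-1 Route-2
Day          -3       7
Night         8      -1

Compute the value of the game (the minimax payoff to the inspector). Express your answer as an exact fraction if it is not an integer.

Row minima: Day → -3, Night → -1; maximin = -1.
Column maxima: Route-1 → 8, Route-2 → 7; minimax = 7.
-1 ≠ 7, so there is no saddle point; optimal play is mixed.
Let the inspector play Day with probability p. Expected payoff against Route-1: (-3)p + 8(1−p) = −11p + 8; against Route-2: 7p + (-1)(1−p) = 8p − 1.
Setting these equal: −11p + 8 = 8p − 1 ⇒ −19p = -9 ⇒ p = 9/19, and the value is (-11)·(9/19) + 8 = 53/19.
For the smuggler: with q = P(Route-1), equating Day's and Night's payoffs gives −10q + 7 = 9q − 1 ⇒ q = 8/19.

53/19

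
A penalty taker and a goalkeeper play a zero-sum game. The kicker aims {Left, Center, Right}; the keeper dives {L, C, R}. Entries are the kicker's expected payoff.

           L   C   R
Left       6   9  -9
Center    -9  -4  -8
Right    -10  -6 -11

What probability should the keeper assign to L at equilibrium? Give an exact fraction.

Row minima: Left → -9, Center → -9, Right → -11; maximin = -9.
Column maxima: L → 6, C → 9, R → -8; minimax = -8.
-9 ≠ -8, so there is no saddle point; optimal play is mixed.
Right is strictly dominated by Left, so the kicker never plays it.
C is strictly dominated by L (it gives the kicker strictly more in every row), so the keeper never plays it.
On the remaining 2×2 (Left, Center vs L, R):
Let the kicker play Left with probability p. Expected payoff against L: 6p + (-9)(1−p) = 15p − 9; against R: (-9)p + (-8)(1−p) = −p − 8.
Setting these equal: 15p − 9 = −p − 8 ⇒ 16p = 1 ⇒ p = 1/16, and the value is (15)·(1/16) − 9 = -129/16.
For the keeper: with q = P(L), equating Left's and Center's payoffs gives 15q − 9 = −q − 8 ⇒ q = 1/16.

1/16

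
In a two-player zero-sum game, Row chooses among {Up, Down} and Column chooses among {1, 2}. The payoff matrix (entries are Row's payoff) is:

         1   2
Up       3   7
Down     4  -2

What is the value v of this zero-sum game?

17/5

Row minima: Up → 3, Down → -2; maximin = 3.
Column maxima: 1 → 4, 2 → 7; minimax = 4.
3 ≠ 4, so there is no saddle point; optimal play is mixed.
Let Row play Up with probability p. Expected payoff against 1: 3p + 4(1−p) = −p + 4; against 2: 7p + (-2)(1−p) = 9p − 2.
Setting these equal: −p + 4 = 9p − 2 ⇒ −10p = -6 ⇒ p = 3/5, and the value is (-1)·(3/5) + 4 = 17/5.
For Column: with q = P(1), equating Up's and Down's payoffs gives −4q + 7 = 6q − 2 ⇒ q = 9/10.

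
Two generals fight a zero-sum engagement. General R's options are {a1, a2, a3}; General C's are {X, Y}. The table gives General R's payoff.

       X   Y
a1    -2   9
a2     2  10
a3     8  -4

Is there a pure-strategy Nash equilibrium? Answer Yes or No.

No

Row minima: a1 → -2, a2 → 2, a3 → -4; maximin = 2.
Column maxima: X → 8, Y → 10; minimax = 8.
2 ≠ 8, so no pure-strategy equilibrium exists.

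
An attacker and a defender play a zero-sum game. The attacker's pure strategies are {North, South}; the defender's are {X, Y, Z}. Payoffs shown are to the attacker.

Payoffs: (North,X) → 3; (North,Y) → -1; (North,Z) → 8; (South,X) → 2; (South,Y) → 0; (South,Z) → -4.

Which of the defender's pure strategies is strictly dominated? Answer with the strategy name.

Y holds the attacker's payoff strictly below X in every row: -1 < 3, 0 < 2.
So X is strictly dominated for the defender.

X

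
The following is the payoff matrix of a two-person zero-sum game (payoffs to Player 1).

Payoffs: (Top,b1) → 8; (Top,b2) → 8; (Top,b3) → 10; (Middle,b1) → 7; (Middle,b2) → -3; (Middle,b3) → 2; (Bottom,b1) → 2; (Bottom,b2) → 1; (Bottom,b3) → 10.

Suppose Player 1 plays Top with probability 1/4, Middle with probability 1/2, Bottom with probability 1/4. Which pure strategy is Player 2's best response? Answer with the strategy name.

If Player 2 plays b1, Player 1's expected payoff is (1/4)·8 + (1/2)·7 + (1/4)·2 = 6.
If Player 2 plays b2, Player 1's expected payoff is (1/4)·8 + (1/2)·(-3) + (1/4)·1 = 3/4.
If Player 2 plays b3, Player 1's expected payoff is (1/4)·10 + (1/2)·2 + (1/4)·10 = 6.
Player 2 minimizes Player 1's payoff; the smallest is 3/4, so the best response is b2.

b2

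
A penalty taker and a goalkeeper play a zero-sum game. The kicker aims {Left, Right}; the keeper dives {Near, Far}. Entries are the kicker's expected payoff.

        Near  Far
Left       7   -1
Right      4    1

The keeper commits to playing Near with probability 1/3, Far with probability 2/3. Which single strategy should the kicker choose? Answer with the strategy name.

Right

Expected payoff of Left: (1/3)·7 + (2/3)·(-1) = 5/3.
Expected payoff of Right: (1/3)·4 + (2/3)·1 = 2.
The largest is 2, so the kicker's best response is Right.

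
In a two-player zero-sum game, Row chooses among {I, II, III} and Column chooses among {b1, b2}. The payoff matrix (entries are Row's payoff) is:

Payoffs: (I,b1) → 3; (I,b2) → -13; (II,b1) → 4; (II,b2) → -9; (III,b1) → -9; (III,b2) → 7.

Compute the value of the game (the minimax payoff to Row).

Row minima: I → -13, II → -9, III → -9; maximin = -9.
Column maxima: b1 → 4, b2 → 7; minimax = 4.
-9 ≠ 4, so there is no saddle point; optimal play is mixed.
I is strictly dominated by II, so Row never plays it.
On the remaining 2×2 (II, III vs b1, b2):
Let Row play II with probability p. Expected payoff against b1: 4p + (-9)(1−p) = 13p − 9; against b2: (-9)p + 7(1−p) = −16p + 7.
Setting these equal: 13p − 9 = −16p + 7 ⇒ 29p = 16 ⇒ p = 16/29, and the value is (13)·(16/29) − 9 = -53/29.
For Column: with q = P(b1), equating II's and III's payoffs gives 13q − 9 = −16q + 7 ⇒ q = 16/29.

-53/29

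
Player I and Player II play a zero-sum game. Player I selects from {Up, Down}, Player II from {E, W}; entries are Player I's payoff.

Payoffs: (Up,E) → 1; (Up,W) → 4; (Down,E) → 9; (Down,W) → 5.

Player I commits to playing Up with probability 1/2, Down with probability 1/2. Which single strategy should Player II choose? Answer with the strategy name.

If Player II plays E, Player I's expected payoff is (1/2)·1 + (1/2)·9 = 5.
If Player II plays W, Player I's expected payoff is (1/2)·4 + (1/2)·5 = 9/2.
Player II minimizes Player I's payoff; the smallest is 9/2, so the best response is W.

W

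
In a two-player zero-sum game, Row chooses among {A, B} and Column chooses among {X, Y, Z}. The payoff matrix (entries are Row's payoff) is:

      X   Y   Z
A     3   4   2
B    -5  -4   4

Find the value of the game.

Row minima: A → 2, B → -5; maximin = 2.
Column maxima: X → 3, Y → 4, Z → 4; minimax = 3.
2 ≠ 3, so there is no saddle point; optimal play is mixed.
Y is strictly dominated by X (it gives Row strictly more in every row), so Column never plays it.
On the remaining 2×2 (A, B vs X, Z):
Let Row play A with probability p. Expected payoff against X: 3p + (-5)(1−p) = 8p − 5; against Z: 2p + 4(1−p) = −2p + 4.
Setting these equal: 8p − 5 = −2p + 4 ⇒ 10p = 9 ⇒ p = 9/10, and the value is (8)·(9/10) − 5 = 11/5.
For Column: with q = P(X), equating A's and B's payoffs gives q + 2 = −9q + 4 ⇒ q = 1/5.

11/5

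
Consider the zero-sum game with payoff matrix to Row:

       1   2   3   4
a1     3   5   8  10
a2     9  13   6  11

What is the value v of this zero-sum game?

Row minima: a1 → 3, a2 → 6; maximin = 6.
Column maxima: 1 → 9, 2 → 13, 3 → 8, 4 → 11; minimax = 8.
6 ≠ 8, so there is no saddle point; optimal play is mixed.
2 is strictly dominated by 1 (it gives Row strictly more in every row), so Column never plays it.
4 is strictly dominated by 1 (it gives Row strictly more in every row), so Column never plays it.
On the remaining 2×2 (a1, a2 vs 1, 3):
Let Row play a1 with probability p. Expected payoff against 1: 3p + 9(1−p) = −6p + 9; against 3: 8p + 6(1−p) = 2p + 6.
Setting these equal: −6p + 9 = 2p + 6 ⇒ −8p = -3 ⇒ p = 3/8, and the value is (-6)·(3/8) + 9 = 27/4.
For Column: with q = P(1), equating a1's and a2's payoffs gives −5q + 8 = 3q + 6 ⇒ q = 1/4.

27/4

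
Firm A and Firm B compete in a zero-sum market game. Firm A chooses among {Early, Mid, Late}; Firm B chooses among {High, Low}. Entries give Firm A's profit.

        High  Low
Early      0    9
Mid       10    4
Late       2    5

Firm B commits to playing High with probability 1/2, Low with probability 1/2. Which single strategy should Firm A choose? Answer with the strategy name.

Mid

Expected payoff of Early: (1/2)·0 + (1/2)·9 = 9/2.
Expected payoff of Mid: (1/2)·10 + (1/2)·4 = 7.
Expected payoff of Late: (1/2)·2 + (1/2)·5 = 7/2.
The largest is 7, so Firm A's best response is Mid.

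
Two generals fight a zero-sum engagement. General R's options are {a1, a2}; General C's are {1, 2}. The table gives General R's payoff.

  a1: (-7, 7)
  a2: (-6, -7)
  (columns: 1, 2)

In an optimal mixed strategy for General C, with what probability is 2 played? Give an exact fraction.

1/15

Row minima: a1 → -7, a2 → -7; maximin = -7.
Column maxima: 1 → -6, 2 → 7; minimax = -6.
-7 ≠ -6, so there is no saddle point; optimal play is mixed.
Let General R play a1 with probability p. Expected payoff against 1: (-7)p + (-6)(1−p) = −p − 6; against 2: 7p + (-7)(1−p) = 14p − 7.
Setting these equal: −p − 6 = 14p − 7 ⇒ −15p = -1 ⇒ p = 1/15, and the value is (-1)·(1/15) − 6 = -91/15.
For General C: with q = P(1), equating a1's and a2's payoffs gives −14q + 7 = q − 7 ⇒ q = 14/15.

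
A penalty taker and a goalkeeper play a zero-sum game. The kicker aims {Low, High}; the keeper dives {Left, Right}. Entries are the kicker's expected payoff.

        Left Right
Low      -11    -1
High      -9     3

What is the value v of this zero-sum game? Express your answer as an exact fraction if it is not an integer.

-9

Row minima: Low → -11, High → -9; maximin = -9.
Column maxima: Left → -9, Right → 3; minimax = -9.
Since maximin = minimax = -9, there is a saddle point and the value is -9.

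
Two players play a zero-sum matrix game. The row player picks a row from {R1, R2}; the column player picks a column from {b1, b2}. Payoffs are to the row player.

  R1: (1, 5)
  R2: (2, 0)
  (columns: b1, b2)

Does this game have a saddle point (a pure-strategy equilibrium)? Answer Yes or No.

No

Row minima: R1 → 1, R2 → 0; maximin = 1.
Column maxima: b1 → 2, b2 → 5; minimax = 2.
1 ≠ 2, so no pure-strategy equilibrium exists.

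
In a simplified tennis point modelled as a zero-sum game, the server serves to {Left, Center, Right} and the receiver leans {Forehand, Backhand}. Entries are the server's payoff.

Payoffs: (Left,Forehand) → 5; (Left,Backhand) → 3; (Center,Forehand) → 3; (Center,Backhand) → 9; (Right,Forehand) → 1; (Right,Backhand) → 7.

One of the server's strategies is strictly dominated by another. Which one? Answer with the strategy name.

Center gives a strictly higher payoff than Right against every column: 3 > 1, 9 > 7.
So Right is strictly dominated and the server never plays it.

Right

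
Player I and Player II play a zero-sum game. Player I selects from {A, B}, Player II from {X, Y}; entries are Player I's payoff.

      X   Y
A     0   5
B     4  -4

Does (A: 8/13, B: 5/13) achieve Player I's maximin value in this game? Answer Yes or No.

Yes

Against X this mix gives (8/13)·0 + (5/13)·4 = 20/13.
Against Y this mix gives (8/13)·5 + (5/13)·(-4) = 20/13.
All of Player II's active replies (X, Y) yield 20/13, and no column does worse for Player I. The mix makes Player II indifferent and guarantees 20/13, so it is optimal.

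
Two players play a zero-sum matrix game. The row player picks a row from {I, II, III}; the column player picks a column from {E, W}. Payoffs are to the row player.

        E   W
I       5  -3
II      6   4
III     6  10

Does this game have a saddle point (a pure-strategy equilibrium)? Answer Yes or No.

Yes

Row minima: I → -3, II → 4, III → 6; maximin = 6.
Column maxima: E → 6, W → 10; minimax = 6.
maximin = minimax = 6, so a saddle point exists.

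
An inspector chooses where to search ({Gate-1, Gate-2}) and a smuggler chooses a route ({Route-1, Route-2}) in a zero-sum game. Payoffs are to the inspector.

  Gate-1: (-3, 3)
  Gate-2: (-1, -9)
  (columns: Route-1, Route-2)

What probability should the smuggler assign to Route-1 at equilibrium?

6/7

Row minima: Gate-1 → -3, Gate-2 → -9; maximin = -3.
Column maxima: Route-1 → -1, Route-2 → 3; minimax = -1.
-3 ≠ -1, so there is no saddle point; optimal play is mixed.
Let the inspector play Gate-1 with probability p. Expected payoff against Route-1: (-3)p + (-1)(1−p) = −2p − 1; against Route-2: 3p + (-9)(1−p) = 12p − 9.
Setting these equal: −2p − 1 = 12p − 9 ⇒ −14p = -8 ⇒ p = 4/7, and the value is (-2)·(4/7) − 1 = -15/7.
For the smuggler: with q = P(Route-1), equating Gate-1's and Gate-2's payoffs gives −6q + 3 = 8q − 9 ⇒ q = 6/7.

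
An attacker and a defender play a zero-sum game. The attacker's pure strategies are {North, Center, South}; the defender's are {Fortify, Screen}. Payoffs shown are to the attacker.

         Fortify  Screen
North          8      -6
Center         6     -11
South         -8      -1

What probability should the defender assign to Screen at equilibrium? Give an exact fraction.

Row minima: North → -6, Center → -11, South → -8; maximin = -6.
Column maxima: Fortify → 8, Screen → -1; minimax = -1.
-6 ≠ -1, so there is no saddle point; optimal play is mixed.
Center is strictly dominated by North, so the attacker never plays it.
On the remaining 2×2 (North, South vs Fortify, Screen):
Let the attacker play North with probability p. Expected payoff against Fortify: 8p + (-8)(1−p) = 16p − 8; against Screen: (-6)p + (-1)(1−p) = −5p − 1.
Setting these equal: 16p − 8 = −5p − 1 ⇒ 21p = 7 ⇒ p = 1/3, and the value is (16)·(1/3) − 8 = -8/3.
For the defender: with q = P(Fortify), equating North's and South's payoffs gives 14q − 6 = −7q − 1 ⇒ q = 5/21.

16/21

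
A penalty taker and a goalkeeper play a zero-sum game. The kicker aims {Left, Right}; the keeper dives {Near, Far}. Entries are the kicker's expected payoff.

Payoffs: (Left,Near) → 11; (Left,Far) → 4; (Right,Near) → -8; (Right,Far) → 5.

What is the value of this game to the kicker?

Row minima: Left → 4, Right → -8; maximin = 4.
Column maxima: Near → 11, Far → 5; minimax = 5.
4 ≠ 5, so there is no saddle point; optimal play is mixed.
Let the kicker play Left with probability p. Expected payoff against Near: 11p + (-8)(1−p) = 19p − 8; against Far: 4p + 5(1−p) = −p + 5.
Setting these equal: 19p − 8 = −p + 5 ⇒ 20p = 13 ⇒ p = 13/20, and the value is (19)·(13/20) − 8 = 87/20.
For the keeper: with q = P(Near), equating Left's and Right's payoffs gives 7q + 4 = −13q + 5 ⇒ q = 1/20.

87/20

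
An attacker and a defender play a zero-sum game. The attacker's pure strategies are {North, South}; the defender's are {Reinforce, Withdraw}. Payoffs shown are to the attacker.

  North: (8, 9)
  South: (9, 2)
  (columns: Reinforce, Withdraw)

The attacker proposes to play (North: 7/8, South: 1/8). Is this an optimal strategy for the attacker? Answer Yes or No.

Yes

Against Reinforce this mix gives (7/8)·8 + (1/8)·9 = 65/8.
Against Withdraw this mix gives (7/8)·9 + (1/8)·2 = 65/8.
All of the defender's active replies (Reinforce, Withdraw) yield 65/8, and no column does worse for the attacker. The mix makes the defender indifferent and guarantees 65/8, so it is optimal.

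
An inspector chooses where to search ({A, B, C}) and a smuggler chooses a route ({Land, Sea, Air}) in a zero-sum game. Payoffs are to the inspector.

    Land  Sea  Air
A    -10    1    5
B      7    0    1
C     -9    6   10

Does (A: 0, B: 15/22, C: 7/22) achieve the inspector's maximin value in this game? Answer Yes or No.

Yes

Against Land this mix gives (15/22)·7 + (7/22)·(-9) = 21/11.
Against Sea this mix gives (15/22)·0 + (7/22)·6 = 21/11.
Against Air this mix gives (15/22)·1 + (7/22)·10 = 85/22.
All of the smuggler's active replies (Land, Sea) yield 21/11, and no column does worse for the inspector. The mix makes the smuggler indifferent and guarantees 21/11, so it is optimal.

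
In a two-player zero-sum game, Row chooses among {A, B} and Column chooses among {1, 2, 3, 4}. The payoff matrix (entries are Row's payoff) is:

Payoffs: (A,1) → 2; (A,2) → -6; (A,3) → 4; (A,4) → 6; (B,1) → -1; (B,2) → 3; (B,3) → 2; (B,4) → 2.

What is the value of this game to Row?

Row minima: A → -6, B → -1; maximin = -1.
Column maxima: 1 → 2, 2 → 3, 3 → 4, 4 → 6; minimax = 2.
-1 ≠ 2, so there is no saddle point; optimal play is mixed.
3 is strictly dominated by 1 (it gives Row strictly more in every row), so Column never plays it.
4 is strictly dominated by 1 (it gives Row strictly more in every row), so Column never plays it.
On the remaining 2×2 (A, B vs 1, 2):
Let Row play A with probability p. Expected payoff against 1: 2p + (-1)(1−p) = 3p − 1; against 2: (-6)p + 3(1−p) = −9p + 3.
Setting these equal: 3p − 1 = −9p + 3 ⇒ 12p = 4 ⇒ p = 1/3, and the value is (3)·(1/3) − 1 = 0.
For Column: with q = P(1), equating A's and B's payoffs gives 8q − 6 = −4q + 3 ⇒ q = 3/4.

0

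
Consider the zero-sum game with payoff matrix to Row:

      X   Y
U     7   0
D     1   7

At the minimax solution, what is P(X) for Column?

7/13

Row minima: U → 0, D → 1; maximin = 1.
Column maxima: X → 7, Y → 7; minimax = 7.
1 ≠ 7, so there is no saddle point; optimal play is mixed.
Let Row play U with probability p. Expected payoff against X: 7p + 1(1−p) = 6p + 1; against Y: 0p + 7(1−p) = −7p + 7.
Setting these equal: 6p + 1 = −7p + 7 ⇒ 13p = 6 ⇒ p = 6/13, and the value is (6)·(6/13) + 1 = 49/13.
For Column: with q = P(X), equating U's and D's payoffs gives 7q = −6q + 7 ⇒ q = 7/13.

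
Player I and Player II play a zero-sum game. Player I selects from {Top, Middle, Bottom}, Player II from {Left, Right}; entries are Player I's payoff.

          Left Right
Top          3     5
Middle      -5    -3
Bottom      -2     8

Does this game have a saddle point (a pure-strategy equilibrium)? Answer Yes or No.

Row minima: Top → 3, Middle → -5, Bottom → -2; maximin = 3.
Column maxima: Left → 3, Right → 8; minimax = 3.
maximin = minimax = 3, so a saddle point exists.

Yes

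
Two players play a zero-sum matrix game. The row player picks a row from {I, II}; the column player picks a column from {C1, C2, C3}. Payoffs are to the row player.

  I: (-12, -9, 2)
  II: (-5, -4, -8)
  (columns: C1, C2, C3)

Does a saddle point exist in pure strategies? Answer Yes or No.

Row minima: I → -12, II → -8; maximin = -8.
Column maxima: C1 → -5, C2 → -4, C3 → 2; minimax = -5.
-8 ≠ -5, so no pure-strategy equilibrium exists.

No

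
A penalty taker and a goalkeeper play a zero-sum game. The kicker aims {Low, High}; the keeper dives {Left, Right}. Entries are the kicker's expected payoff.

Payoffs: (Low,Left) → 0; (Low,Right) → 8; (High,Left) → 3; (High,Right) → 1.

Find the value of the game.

12/5

Row minima: Low → 0, High → 1; maximin = 1.
Column maxima: Left → 3, Right → 8; minimax = 3.
1 ≠ 3, so there is no saddle point; optimal play is mixed.
Let the kicker play Low with probability p. Expected payoff against Left: 0p + 3(1−p) = −3p + 3; against Right: 8p + 1(1−p) = 7p + 1.
Setting these equal: −3p + 3 = 7p + 1 ⇒ −10p = -2 ⇒ p = 1/5, and the value is (-3)·(1/5) + 3 = 12/5.
For the keeper: with q = P(Left), equating Low's and High's payoffs gives −8q + 8 = 2q + 1 ⇒ q = 7/10.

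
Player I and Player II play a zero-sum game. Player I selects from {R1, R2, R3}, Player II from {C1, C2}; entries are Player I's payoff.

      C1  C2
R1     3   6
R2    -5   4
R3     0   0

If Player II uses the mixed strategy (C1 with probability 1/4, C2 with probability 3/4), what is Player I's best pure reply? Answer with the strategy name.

Expected payoff of R1: (1/4)·3 + (3/4)·6 = 21/4.
Expected payoff of R2: (1/4)·(-5) + (3/4)·4 = 7/4.
Expected payoff of R3: (1/4)·0 + (3/4)·0 = 0.
The largest is 21/4, so Player I's best response is R1.

R1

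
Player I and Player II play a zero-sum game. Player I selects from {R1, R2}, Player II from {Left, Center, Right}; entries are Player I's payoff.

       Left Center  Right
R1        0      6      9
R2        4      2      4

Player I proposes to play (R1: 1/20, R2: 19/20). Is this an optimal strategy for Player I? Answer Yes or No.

No

Against Left this mix gives (1/20)·0 + (19/20)·4 = 19/5.
Against Center this mix gives (1/20)·6 + (19/20)·2 = 11/5.
Against Right this mix gives (1/20)·9 + (19/20)·4 = 17/4.
Player II will play Center, holding Player I to 11/5. Shifting weight toward the row that does better against Center would raise this floor (the equalizing mix achieves 3 against both Center and Left), so the proposed strategy is not optimal.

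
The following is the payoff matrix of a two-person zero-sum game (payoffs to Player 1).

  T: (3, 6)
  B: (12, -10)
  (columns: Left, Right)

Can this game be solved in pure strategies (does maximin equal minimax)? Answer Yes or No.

Row minima: T → 3, B → -10; maximin = 3.
Column maxima: Left → 12, Right → 6; minimax = 6.
3 ≠ 6, so no pure-strategy equilibrium exists.

No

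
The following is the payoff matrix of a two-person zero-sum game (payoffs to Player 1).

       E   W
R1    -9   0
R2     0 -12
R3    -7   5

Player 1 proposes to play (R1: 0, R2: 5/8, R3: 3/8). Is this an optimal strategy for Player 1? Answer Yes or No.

Against E this mix gives (5/8)·0 + (3/8)·(-7) = -21/8.
Against W this mix gives (5/8)·(-12) + (3/8)·5 = -45/8.
Player 2 will play W, holding Player 1 to -45/8. Shifting weight toward the row that does better against W would raise this floor (the equalizing mix achieves -7/2 against both W and E), so the proposed strategy is not optimal.

No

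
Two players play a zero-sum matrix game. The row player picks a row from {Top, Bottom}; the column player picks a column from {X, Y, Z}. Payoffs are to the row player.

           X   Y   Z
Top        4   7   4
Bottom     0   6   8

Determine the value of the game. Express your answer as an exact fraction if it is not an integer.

4

Row minima: Top → 4, Bottom → 0; maximin = 4.
Column maxima: X → 4, Y → 7, Z → 8; minimax = 4.
Since maximin = minimax = 4, there is a saddle point and the value is 4.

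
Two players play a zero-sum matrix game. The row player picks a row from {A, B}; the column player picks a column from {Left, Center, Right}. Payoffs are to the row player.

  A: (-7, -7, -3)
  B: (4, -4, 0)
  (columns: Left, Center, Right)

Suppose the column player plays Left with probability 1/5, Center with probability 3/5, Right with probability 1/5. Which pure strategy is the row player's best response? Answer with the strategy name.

Expected payoff of A: (1/5)·(-7) + (3/5)·(-7) + (1/5)·(-3) = -31/5.
Expected payoff of B: (1/5)·4 + (3/5)·(-4) + (1/5)·0 = -8/5.
The largest is -8/5, so the row player's best response is B.

B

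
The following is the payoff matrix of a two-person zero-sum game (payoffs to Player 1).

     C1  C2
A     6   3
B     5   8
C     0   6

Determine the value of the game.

11/2

Row minima: A → 3, B → 5, C → 0; maximin = 5.
Column maxima: C1 → 6, C2 → 8; minimax = 6.
5 ≠ 6, so there is no saddle point; optimal play is mixed.
C is strictly dominated by B, so Player 1 never plays it.
On the remaining 2×2 (A, B vs C1, C2):
Let Player 1 play A with probability p. Expected payoff against C1: 6p + 5(1−p) = p + 5; against C2: 3p + 8(1−p) = −5p + 8.
Setting these equal: p + 5 = −5p + 8 ⇒ 6p = 3 ⇒ p = 1/2, and the value is (1)·(1/2) + 5 = 11/2.
For Player 2: with q = P(C1), equating A's and B's payoffs gives 3q + 3 = −3q + 8 ⇒ q = 5/6.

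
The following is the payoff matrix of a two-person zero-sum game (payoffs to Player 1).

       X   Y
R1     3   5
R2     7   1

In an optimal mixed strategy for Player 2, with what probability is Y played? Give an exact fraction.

Row minima: R1 → 3, R2 → 1; maximin = 3.
Column maxima: X → 7, Y → 5; minimax = 5.
3 ≠ 5, so there is no saddle point; optimal play is mixed.
Let Player 1 play R1 with probability p. Expected payoff against X: 3p + 7(1−p) = −4p + 7; against Y: 5p + 1(1−p) = 4p + 1.
Setting these equal: −4p + 7 = 4p + 1 ⇒ −8p = -6 ⇒ p = 3/4, and the value is (-4)·(3/4) + 7 = 4.
For Player 2: with q = P(X), equating R1's and R2's payoffs gives −2q + 5 = 6q + 1 ⇒ q = 1/2.

1/2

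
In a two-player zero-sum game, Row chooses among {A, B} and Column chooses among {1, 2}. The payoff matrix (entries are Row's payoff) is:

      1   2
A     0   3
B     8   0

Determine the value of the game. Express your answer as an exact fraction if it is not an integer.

Row minima: A → 0, B → 0; maximin = 0.
Column maxima: 1 → 8, 2 → 3; minimax = 3.
0 ≠ 3, so there is no saddle point; optimal play is mixed.
Let Row play A with probability p. Expected payoff against 1: 0p + 8(1−p) = −8p + 8; against 2: 3p + 0(1−p) = 3p.
Setting these equal: −8p + 8 = 3p ⇒ −11p = -8 ⇒ p = 8/11, and the value is (-8)·(8/11) + 8 = 24/11.
For Column: with q = P(1), equating A's and B's payoffs gives −3q + 3 = 8q ⇒ q = 3/11.

24/11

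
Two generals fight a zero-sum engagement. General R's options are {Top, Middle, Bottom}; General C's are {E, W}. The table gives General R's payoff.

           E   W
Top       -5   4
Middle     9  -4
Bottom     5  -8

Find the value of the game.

8/11

Row minima: Top → -5, Middle → -4, Bottom → -8; maximin = -4.
Column maxima: E → 9, W → 4; minimax = 4.
-4 ≠ 4, so there is no saddle point; optimal play is mixed.
Bottom is strictly dominated by Middle, so General R never plays it.
On the remaining 2×2 (Top, Middle vs E, W):
Let General R play Top with probability p. Expected payoff against E: (-5)p + 9(1−p) = −14p + 9; against W: 4p + (-4)(1−p) = 8p − 4.
Setting these equal: −14p + 9 = 8p − 4 ⇒ −22p = -13 ⇒ p = 13/22, and the value is (-14)·(13/22) + 9 = 8/11.
For General C: with q = P(E), equating Top's and Middle's payoffs gives −9q + 4 = 13q − 4 ⇒ q = 4/11.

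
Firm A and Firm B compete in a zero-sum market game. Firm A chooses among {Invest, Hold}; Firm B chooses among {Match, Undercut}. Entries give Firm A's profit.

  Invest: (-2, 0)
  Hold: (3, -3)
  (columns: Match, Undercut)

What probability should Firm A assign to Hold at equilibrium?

1/4

Row minima: Invest → -2, Hold → -3; maximin = -2.
Column maxima: Match → 3, Undercut → 0; minimax = 0.
-2 ≠ 0, so there is no saddle point; optimal play is mixed.
Let Firm A play Invest with probability p. Expected payoff against Match: (-2)p + 3(1−p) = −5p + 3; against Undercut: 0p + (-3)(1−p) = 3p − 3.
Setting these equal: −5p + 3 = 3p − 3 ⇒ −8p = -6 ⇒ p = 3/4, and the value is (-5)·(3/4) + 3 = -3/4.
For Firm B: with q = P(Match), equating Invest's and Hold's payoffs gives −2q = 6q − 3 ⇒ q = 3/8.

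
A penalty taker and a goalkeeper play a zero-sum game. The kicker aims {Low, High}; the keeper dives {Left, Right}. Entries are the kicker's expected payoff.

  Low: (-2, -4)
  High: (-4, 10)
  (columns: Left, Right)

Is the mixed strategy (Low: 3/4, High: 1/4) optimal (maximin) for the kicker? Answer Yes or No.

Against Left this mix gives (3/4)·(-2) + (1/4)·(-4) = -5/2.
Against Right this mix gives (3/4)·(-4) + (1/4)·10 = -1/2.
The keeper will play Left, holding the kicker to -5/2. Shifting weight toward the row that does better against Left would raise this floor (the equalizing mix achieves -9/4 against both Left and Right), so the proposed strategy is not optimal.

No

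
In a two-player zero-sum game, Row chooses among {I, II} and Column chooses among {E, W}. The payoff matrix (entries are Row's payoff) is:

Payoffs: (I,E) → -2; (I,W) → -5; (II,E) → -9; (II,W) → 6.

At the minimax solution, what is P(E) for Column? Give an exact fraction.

11/18

Row minima: I → -5, II → -9; maximin = -5.
Column maxima: E → -2, W → 6; minimax = -2.
-5 ≠ -2, so there is no saddle point; optimal play is mixed.
Let Row play I with probability p. Expected payoff against E: (-2)p + (-9)(1−p) = 7p − 9; against W: (-5)p + 6(1−p) = −11p + 6.
Setting these equal: 7p − 9 = −11p + 6 ⇒ 18p = 15 ⇒ p = 5/6, and the value is (7)·(5/6) − 9 = -19/6.
For Column: with q = P(E), equating I's and II's payoffs gives 3q − 5 = −15q + 6 ⇒ q = 11/18.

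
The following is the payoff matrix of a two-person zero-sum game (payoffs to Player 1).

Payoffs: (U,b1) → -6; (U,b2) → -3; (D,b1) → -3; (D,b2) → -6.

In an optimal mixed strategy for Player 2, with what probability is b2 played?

Row minima: U → -6, D → -6; maximin = -6.
Column maxima: b1 → -3, b2 → -3; minimax = -3.
-6 ≠ -3, so there is no saddle point; optimal play is mixed.
Let Player 1 play U with probability p. Expected payoff against b1: (-6)p + (-3)(1−p) = −3p − 3; against b2: (-3)p + (-6)(1−p) = 3p − 6.
Setting these equal: −3p − 3 = 3p − 6 ⇒ −6p = -3 ⇒ p = 1/2, and the value is (-3)·(1/2) − 3 = -9/2.
For Player 2: with q = P(b1), equating U's and D's payoffs gives −3q − 3 = 3q − 6 ⇒ q = 1/2.

1/2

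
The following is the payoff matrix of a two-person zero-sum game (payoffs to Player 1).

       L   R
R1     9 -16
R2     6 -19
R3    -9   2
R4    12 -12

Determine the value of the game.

-12/5

Row minima: R1 → -16, R2 → -19, R3 → -9, R4 → -12; maximin = -9.
Column maxima: L → 12, R → 2; minimax = 2.
-9 ≠ 2, so there is no saddle point; optimal play is mixed.
R1 is strictly dominated by R4, so Player 1 never plays it.
R2 is strictly dominated by R4, so Player 1 never plays it.
On the remaining 2×2 (R3, R4 vs L, R):
Let Player 1 play R3 with probability p. Expected payoff against L: (-9)p + 12(1−p) = −21p + 12; against R: 2p + (-12)(1−p) = 14p − 12.
Setting these equal: −21p + 12 = 14p − 12 ⇒ −35p = -24 ⇒ p = 24/35, and the value is (-21)·(24/35) + 12 = -12/5.
For Player 2: with q = P(L), equating R3's and R4's payoffs gives −11q + 2 = 24q − 12 ⇒ q = 2/5.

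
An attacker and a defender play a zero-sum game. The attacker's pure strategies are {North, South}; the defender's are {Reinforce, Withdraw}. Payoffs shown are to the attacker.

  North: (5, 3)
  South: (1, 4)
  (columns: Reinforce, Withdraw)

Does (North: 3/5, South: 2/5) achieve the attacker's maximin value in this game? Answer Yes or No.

Against Reinforce this mix gives (3/5)·5 + (2/5)·1 = 17/5.
Against Withdraw this mix gives (3/5)·3 + (2/5)·4 = 17/5.
All of the defender's active replies (Reinforce, Withdraw) yield 17/5, and no column does worse for the attacker. The mix makes the defender indifferent and guarantees 17/5, so it is optimal.

Yes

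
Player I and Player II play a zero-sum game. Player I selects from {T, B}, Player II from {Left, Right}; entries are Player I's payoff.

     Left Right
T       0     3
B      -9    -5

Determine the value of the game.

Row minima: T → 0, B → -9; maximin = 0.
Column maxima: Left → 0, Right → 3; minimax = 0.
Since maximin = minimax = 0, there is a saddle point and the value is 0.

0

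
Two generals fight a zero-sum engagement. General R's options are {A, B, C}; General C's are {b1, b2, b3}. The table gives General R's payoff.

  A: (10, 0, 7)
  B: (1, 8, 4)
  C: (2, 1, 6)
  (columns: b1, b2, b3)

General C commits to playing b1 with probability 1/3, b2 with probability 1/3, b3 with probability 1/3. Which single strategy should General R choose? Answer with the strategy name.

A

Expected payoff of A: (1/3)·10 + (1/3)·0 + (1/3)·7 = 17/3.
Expected payoff of B: (1/3)·1 + (1/3)·8 + (1/3)·4 = 13/3.
Expected payoff of C: (1/3)·2 + (1/3)·1 + (1/3)·6 = 3.
The largest is 17/3, so General R's best response is A.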